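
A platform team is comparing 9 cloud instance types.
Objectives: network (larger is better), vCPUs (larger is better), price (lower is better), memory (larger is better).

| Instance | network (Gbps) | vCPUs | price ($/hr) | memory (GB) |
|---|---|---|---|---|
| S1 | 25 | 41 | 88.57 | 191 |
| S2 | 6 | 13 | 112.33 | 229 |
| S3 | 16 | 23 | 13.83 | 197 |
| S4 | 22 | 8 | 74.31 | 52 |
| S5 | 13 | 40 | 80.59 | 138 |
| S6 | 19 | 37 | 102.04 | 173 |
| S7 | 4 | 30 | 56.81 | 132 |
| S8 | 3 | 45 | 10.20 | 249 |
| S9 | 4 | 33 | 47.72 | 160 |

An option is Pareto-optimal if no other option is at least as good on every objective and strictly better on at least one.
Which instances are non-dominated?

S1, S2, S3, S4, S5, S8, S9

S1: not dominated (best network).
S2: not dominated.
S3: not dominated.
S4: not dominated.
S5: not dominated.
S6: dominated by S1 (network 25≥19, vCPUs 41≥37, price 88.57≤102.04, memory 191≥173).
S7: dominated by S9 (network 4≥4, vCPUs 33≥30, price 47.72≤56.81, memory 160≥132).
S8: not dominated (best vCPUs).
S9: not dominated.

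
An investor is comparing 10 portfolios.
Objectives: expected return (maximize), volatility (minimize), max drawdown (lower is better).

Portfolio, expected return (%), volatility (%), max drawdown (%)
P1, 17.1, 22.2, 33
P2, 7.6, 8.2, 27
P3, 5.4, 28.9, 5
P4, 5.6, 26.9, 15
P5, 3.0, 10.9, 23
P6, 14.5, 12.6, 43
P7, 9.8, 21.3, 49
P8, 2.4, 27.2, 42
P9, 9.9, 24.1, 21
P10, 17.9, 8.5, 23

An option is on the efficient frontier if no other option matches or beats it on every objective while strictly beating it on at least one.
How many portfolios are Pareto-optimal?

5

P1: dominated by P10 (expected return 17.9≥17.1, volatility 8.5≤22.2, max drawdown 23≤33).
P2: not dominated (best volatility).
P3: not dominated (best max drawdown).
P4: not dominated.
P5: dominated by P10 (expected return 17.9≥3.0, volatility 8.5≤10.9, max drawdown 23≤23).
P6: dominated by P10 (expected return 17.9≥14.5, volatility 8.5≤12.6, max drawdown 23≤43).
P7: dominated by P6 (expected return 14.5≥9.8, volatility 12.6≤21.3, max drawdown 43≤49).
P8: dominated by P1 (expected return 17.1≥2.4, volatility 22.2≤27.2, max drawdown 33≤42).
P9: not dominated.
P10: not dominated (best expected return).
Pareto-optimal: P2, P3, P4, P9, P10 → 5.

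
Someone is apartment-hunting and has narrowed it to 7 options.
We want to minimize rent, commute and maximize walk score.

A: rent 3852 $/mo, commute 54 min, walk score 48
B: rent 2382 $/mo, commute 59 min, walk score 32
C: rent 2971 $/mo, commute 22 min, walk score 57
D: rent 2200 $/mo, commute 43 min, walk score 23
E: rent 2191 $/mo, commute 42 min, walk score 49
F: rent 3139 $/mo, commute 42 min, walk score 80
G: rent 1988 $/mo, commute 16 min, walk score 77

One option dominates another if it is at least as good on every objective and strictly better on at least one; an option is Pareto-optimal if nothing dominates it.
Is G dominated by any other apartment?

No

A: worse on rent (3852 vs 1988).
B: worse on rent (2382 vs 1988).
C: worse on rent (2971 vs 1988).
D: worse on rent (2200 vs 1988).
E: worse on rent (2191 vs 1988).
F: worse on rent (3139 vs 1988).
No option is at least as good as G on every objective and strictly better on one.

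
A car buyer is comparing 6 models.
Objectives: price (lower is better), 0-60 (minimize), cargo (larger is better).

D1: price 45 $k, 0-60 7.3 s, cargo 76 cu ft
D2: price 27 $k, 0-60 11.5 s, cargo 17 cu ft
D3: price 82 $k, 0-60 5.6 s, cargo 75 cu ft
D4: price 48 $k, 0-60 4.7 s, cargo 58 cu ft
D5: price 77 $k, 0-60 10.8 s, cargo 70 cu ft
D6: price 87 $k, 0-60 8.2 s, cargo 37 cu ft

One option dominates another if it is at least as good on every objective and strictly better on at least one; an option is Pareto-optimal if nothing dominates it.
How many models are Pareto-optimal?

D1: not dominated (best cargo).
D2: not dominated (best price).
D3: not dominated.
D4: not dominated (best 0-60).
D5: dominated by D1 (price 45≤77, 0-60 7.3≤10.8, cargo 76≥70).
D6: dominated by D1 (price 45≤87, 0-60 7.3≤8.2, cargo 76≥37).
Pareto-optimal: D1, D2, D3, D4 → 4.

4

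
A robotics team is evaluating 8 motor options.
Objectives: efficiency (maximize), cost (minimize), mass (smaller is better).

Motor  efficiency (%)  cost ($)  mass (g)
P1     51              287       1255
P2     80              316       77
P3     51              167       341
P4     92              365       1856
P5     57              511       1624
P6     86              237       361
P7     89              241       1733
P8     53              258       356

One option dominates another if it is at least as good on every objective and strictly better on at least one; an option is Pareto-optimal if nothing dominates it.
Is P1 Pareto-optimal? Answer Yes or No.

No

P3 vs P1: efficiency 51≥51, cost 167≤287, mass 341≤1255 — P3 is at least as good on every objective and strictly better on at least one, so P3 dominates P1.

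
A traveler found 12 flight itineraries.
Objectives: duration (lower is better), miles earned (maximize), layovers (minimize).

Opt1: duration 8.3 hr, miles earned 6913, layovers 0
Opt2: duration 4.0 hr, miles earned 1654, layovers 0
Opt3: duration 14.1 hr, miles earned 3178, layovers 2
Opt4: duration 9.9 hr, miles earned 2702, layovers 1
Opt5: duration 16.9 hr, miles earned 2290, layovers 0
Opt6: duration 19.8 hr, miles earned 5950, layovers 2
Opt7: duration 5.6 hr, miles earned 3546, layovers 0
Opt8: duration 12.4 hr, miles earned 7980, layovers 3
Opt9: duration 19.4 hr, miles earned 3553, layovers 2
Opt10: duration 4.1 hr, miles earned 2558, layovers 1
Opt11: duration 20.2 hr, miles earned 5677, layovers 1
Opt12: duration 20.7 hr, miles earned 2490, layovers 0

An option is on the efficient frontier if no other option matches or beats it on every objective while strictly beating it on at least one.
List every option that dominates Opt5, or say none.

Opt1, Opt7

Opt1: duration 8.3≤16.9, miles earned 6913≥2290, layovers 0≤0 — dominates Opt5.
Opt7: duration 5.6≤16.9, miles earned 3546≥2290, layovers 0≤0 — dominates Opt5.
Others (Opt2, Opt3, Opt4, Opt6, Opt8, Opt9, Opt10, Opt11, Opt12) are each worse than Opt5 on at least one objective.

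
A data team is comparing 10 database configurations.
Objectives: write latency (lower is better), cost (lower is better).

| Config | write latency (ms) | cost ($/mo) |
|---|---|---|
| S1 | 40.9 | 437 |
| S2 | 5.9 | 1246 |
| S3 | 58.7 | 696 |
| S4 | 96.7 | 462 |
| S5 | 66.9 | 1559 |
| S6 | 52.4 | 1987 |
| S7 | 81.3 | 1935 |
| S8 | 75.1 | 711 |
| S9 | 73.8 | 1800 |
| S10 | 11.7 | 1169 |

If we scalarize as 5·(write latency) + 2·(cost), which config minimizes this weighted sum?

S1

S1: 5·40.9 + 2·437 = 1078.5
S2: 5·5.9 + 2·1246 = 2521.5
S3: 5·58.7 + 2·696 = 1685.5
S4: 5·96.7 + 2·462 = 1407.5
S5: 5·66.9 + 2·1559 = 3452.5
S6: 5·52.4 + 2·1987 = 4236.0
S7: 5·81.3 + 2·1935 = 4276.5
S8: 5·75.1 + 2·711 = 1797.5
S9: 5·73.8 + 2·1800 = 3969.0
S10: 5·11.7 + 2·1169 = 2396.5
Lowest: S1 at 1078.5.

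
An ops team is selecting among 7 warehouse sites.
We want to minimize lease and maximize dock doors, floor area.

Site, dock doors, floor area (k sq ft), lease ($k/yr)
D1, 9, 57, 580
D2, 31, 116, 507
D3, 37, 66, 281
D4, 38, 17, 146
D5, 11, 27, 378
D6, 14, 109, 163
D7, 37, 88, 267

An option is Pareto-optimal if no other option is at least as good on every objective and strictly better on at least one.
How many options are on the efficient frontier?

D1: dominated by D2 (dock doors 31≥9, floor area 116≥57, lease 507≤580).
D2: not dominated (best floor area).
D3: dominated by D7 (dock doors 37≥37, floor area 88≥66, lease 267≤281).
D4: not dominated (best dock doors).
D5: dominated by D3 (dock doors 37≥11, floor area 66≥27, lease 281≤378).
D6: not dominated.
D7: not dominated.
Pareto-optimal: D2, D4, D6, D7 → 4.

4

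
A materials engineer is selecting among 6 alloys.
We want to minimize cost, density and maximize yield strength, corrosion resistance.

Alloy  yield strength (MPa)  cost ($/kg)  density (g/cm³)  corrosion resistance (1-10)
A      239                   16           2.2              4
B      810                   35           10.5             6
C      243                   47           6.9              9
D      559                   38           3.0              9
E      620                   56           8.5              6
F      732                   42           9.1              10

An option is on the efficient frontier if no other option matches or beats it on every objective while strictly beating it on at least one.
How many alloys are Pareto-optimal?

A: not dominated (best cost).
B: not dominated (best yield strength).
C: dominated by D (yield strength 559≥243, cost 38≤47, density 3.0≤6.9, corrosion resistance 9≥9).
D: not dominated.
E: not dominated.
F: not dominated (best corrosion resistance).
Pareto-optimal: A, B, D, E, F → 5.

5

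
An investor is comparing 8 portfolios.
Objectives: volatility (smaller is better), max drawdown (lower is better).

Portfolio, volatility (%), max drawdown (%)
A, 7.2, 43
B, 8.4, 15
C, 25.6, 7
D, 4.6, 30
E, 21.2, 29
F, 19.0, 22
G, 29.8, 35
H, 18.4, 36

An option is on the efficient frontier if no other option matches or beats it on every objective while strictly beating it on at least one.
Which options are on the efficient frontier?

A: dominated by D (volatility 4.6≤7.2, max drawdown 30≤43).
B: not dominated.
C: not dominated (best max drawdown).
D: not dominated (best volatility).
E: dominated by B (volatility 8.4≤21.2, max drawdown 15≤29).
F: dominated by B (volatility 8.4≤19.0, max drawdown 15≤22).
G: dominated by B (volatility 8.4≤29.8, max drawdown 15≤35).
H: dominated by B (volatility 8.4≤18.4, max drawdown 15≤36).

B, C, D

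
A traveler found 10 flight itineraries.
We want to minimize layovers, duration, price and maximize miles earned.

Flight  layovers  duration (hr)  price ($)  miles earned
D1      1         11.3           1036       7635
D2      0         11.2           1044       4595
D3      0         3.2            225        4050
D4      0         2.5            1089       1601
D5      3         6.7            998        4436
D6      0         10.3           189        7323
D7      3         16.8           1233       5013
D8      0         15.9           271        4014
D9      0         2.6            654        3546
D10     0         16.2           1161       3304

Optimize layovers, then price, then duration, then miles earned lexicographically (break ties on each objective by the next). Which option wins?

First minimize layovers: best is 0, kept {D2, D3, D4, D6, D8, D9, D10}.
Then minimize price: best is 189, kept {D6}.

D6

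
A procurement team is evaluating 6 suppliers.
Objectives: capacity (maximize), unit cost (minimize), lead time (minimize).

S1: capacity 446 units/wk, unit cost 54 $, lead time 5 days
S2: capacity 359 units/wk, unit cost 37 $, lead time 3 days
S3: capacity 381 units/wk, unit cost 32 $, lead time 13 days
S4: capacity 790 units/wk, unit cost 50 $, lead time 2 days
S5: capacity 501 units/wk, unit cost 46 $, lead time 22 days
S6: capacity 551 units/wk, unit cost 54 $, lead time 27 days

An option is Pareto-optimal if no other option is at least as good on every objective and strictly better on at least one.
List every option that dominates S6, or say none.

S4: capacity 790≥551, unit cost 50≤54, lead time 2≤27 — dominates S6.
Others (S1, S2, S3, S5) are each worse than S6 on at least one objective.

S4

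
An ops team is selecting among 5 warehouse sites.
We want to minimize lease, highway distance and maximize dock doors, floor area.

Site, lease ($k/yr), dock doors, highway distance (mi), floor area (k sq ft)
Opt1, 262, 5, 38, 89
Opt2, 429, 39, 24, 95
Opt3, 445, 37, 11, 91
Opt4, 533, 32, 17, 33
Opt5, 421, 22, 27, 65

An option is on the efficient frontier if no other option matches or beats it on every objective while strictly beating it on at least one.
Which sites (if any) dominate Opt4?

Opt3

Opt3: lease 445≤533, dock doors 37≥32, highway distance 11≤17, floor area 91≥33 — dominates Opt4.
Others (Opt1, Opt2, Opt5) are each worse than Opt4 on at least one objective.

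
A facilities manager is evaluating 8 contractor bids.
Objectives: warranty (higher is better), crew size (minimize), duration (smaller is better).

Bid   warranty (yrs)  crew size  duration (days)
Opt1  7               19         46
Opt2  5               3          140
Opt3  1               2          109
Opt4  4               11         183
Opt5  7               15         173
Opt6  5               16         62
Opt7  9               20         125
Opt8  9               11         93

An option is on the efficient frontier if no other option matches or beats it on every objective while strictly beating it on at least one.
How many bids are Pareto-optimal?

Opt1: not dominated (best duration).
Opt2: not dominated.
Opt3: not dominated (best crew size).
Opt4: dominated by Opt2 (warranty 5≥4, crew size 3≤11, duration 140≤183).
Opt5: dominated by Opt8 (warranty 9≥7, crew size 11≤15, duration 93≤173).
Opt6: not dominated.
Opt7: dominated by Opt8 (warranty 9≥9, crew size 11≤20, duration 93≤125).
Opt8: not dominated.
Pareto-optimal: Opt1, Opt2, Opt3, Opt6, Opt8 → 5.

5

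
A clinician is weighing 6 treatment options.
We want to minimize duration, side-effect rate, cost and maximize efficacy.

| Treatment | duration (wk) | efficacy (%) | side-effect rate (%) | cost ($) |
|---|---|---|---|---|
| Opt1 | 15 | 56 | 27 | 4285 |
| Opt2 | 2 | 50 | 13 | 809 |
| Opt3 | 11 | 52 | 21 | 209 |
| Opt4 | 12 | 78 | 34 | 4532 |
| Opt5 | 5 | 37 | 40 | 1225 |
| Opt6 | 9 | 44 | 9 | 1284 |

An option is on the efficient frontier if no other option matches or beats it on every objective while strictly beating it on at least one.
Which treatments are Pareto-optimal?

Opt1, Opt2, Opt3, Opt4, Opt6

Opt1: not dominated.
Opt2: not dominated (best duration).
Opt3: not dominated (best cost).
Opt4: not dominated (best efficacy).
Opt5: dominated by Opt2 (duration 2≤5, efficacy 50≥37, side-effect rate 13≤40, cost 809≤1225).
Opt6: not dominated (best side-effect rate).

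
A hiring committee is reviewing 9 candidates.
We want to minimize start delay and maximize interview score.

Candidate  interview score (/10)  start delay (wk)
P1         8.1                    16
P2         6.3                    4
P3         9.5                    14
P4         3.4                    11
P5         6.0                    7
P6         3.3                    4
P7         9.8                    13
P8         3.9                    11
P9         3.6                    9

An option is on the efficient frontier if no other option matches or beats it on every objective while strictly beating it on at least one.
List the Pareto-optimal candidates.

P1: dominated by P3 (interview score 9.5≥8.1, start delay 14≤16).
P2: not dominated.
P3: dominated by P7 (interview score 9.8≥9.5, start delay 13≤14).
P4: dominated by P2 (interview score 6.3≥3.4, start delay 4≤11).
P5: dominated by P2 (interview score 6.3≥6.0, start delay 4≤7).
P6: dominated by P2 (interview score 6.3≥3.3, start delay 4≤4).
P7: not dominated (best interview score).
P8: dominated by P2 (interview score 6.3≥3.9, start delay 4≤11).
P9: dominated by P2 (interview score 6.3≥3.6, start delay 4≤9).

P2, P7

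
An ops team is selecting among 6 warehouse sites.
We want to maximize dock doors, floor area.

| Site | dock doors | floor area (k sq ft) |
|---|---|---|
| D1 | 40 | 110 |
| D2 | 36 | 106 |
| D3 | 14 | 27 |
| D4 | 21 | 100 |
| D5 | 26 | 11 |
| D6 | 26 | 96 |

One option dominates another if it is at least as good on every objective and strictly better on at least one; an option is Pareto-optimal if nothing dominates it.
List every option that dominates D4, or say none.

D1, D2

D1: dock doors 40≥21, floor area 110≥100 — dominates D4.
D2: dock doors 36≥21, floor area 106≥100 — dominates D4.
Others (D3, D5, D6) are each worse than D4 on at least one objective.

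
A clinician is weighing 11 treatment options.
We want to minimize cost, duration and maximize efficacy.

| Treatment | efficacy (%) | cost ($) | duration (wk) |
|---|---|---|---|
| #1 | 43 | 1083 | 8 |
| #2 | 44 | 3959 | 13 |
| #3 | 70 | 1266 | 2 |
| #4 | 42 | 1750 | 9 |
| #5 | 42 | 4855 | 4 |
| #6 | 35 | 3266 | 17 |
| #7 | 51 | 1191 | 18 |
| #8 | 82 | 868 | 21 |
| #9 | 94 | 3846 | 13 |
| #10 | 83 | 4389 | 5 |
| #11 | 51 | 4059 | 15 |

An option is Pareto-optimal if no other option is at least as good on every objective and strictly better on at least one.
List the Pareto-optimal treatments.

#1: not dominated.
#2: dominated by #3 (efficacy 70≥44, cost 1266≤3959, duration 2≤13).
#3: not dominated (best duration).
#4: dominated by #1 (efficacy 43≥42, cost 1083≤1750, duration 8≤9).
#5: dominated by #3 (efficacy 70≥42, cost 1266≤4855, duration 2≤4).
#6: dominated by #1 (efficacy 43≥35, cost 1083≤3266, duration 8≤17).
#7: not dominated.
#8: not dominated (best cost).
#9: not dominated (best efficacy).
#10: not dominated.
#11: dominated by #3 (efficacy 70≥51, cost 1266≤4059, duration 2≤15).

#1, #3, #7, #8, #9, #10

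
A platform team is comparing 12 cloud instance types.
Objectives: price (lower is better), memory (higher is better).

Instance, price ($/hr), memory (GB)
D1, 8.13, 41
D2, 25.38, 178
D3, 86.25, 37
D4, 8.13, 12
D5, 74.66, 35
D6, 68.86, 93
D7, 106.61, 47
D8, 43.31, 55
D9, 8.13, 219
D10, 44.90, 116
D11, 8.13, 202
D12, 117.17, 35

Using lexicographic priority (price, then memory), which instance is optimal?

First minimize price: best is 8.13, kept {D1, D4, D9, D11}.
Then maximize memory: best is 219, kept {D9}.

D9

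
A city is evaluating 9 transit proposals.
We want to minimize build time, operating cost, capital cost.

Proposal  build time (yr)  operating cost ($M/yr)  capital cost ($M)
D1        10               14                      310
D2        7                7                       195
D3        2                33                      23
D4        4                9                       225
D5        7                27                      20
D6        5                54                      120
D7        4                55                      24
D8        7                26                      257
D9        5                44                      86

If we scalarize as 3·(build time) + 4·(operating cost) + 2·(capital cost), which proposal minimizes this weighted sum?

D5

D1: 3·10 + 4·14 + 2·310 = 706
D2: 3·7 + 4·7 + 2·195 = 439
D3: 3·2 + 4·33 + 2·23 = 184
D4: 3·4 + 4·9 + 2·225 = 498
D5: 3·7 + 4·27 + 2·20 = 169
D6: 3·5 + 4·54 + 2·120 = 471
D7: 3·4 + 4·55 + 2·24 = 280
D8: 3·7 + 4·26 + 2·257 = 639
D9: 3·5 + 4·44 + 2·86 = 363
Lowest: D5 at 169.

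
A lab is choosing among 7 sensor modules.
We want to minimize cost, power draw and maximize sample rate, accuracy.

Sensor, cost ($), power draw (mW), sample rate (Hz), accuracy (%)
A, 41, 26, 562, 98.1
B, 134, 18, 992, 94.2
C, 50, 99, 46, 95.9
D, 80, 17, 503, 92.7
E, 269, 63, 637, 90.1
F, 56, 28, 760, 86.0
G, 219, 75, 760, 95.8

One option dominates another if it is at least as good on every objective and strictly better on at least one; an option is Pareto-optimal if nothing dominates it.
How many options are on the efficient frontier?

5

A: not dominated (best cost).
B: not dominated (best sample rate).
C: dominated by A (cost 41≤50, power draw 26≤99, sample rate 562≥46, accuracy 98.1≥95.9).
D: not dominated (best power draw).
E: dominated by B (cost 134≤269, power draw 18≤63, sample rate 992≥637, accuracy 94.2≥90.1).
F: not dominated.
G: not dominated.
Pareto-optimal: A, B, D, F, G → 5.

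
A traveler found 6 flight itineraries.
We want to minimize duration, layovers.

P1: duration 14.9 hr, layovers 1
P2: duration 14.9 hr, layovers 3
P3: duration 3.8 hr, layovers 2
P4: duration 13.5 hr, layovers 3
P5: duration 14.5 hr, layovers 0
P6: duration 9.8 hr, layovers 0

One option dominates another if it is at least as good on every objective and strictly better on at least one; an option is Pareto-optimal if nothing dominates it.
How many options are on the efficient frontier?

2

P1: dominated by P5 (duration 14.5≤14.9, layovers 0≤1).
P2: dominated by P1 (duration 14.9≤14.9, layovers 1≤3).
P3: not dominated (best duration).
P4: dominated by P3 (duration 3.8≤13.5, layovers 2≤3).
P5: dominated by P6 (duration 9.8≤14.5, layovers 0≤0).
P6: not dominated.
Pareto-optimal: P3, P6 → 2.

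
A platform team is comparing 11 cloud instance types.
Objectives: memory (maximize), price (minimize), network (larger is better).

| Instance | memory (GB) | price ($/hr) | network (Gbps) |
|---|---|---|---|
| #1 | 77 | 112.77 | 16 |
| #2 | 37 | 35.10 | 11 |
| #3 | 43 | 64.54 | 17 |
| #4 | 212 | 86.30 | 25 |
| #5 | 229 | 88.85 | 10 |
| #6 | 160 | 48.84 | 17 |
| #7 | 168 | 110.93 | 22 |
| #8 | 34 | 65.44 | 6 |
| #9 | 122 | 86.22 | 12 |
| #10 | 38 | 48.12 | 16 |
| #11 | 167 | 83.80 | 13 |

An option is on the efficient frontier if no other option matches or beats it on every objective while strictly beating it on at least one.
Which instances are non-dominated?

#1: dominated by #4 (memory 212≥77, price 86.30≤112.77, network 25≥16).
#2: not dominated (best price).
#3: dominated by #6 (memory 160≥43, price 48.84≤64.54, network 17≥17).
#4: not dominated (best network).
#5: not dominated (best memory).
#6: not dominated.
#7: dominated by #4 (memory 212≥168, price 86.30≤110.93, network 25≥22).
#8: dominated by #2 (memory 37≥34, price 35.10≤65.44, network 11≥6).
#9: dominated by #6 (memory 160≥122, price 48.84≤86.22, network 17≥12).
#10: not dominated.
#11: not dominated.

#2, #4, #5, #6, #10, #11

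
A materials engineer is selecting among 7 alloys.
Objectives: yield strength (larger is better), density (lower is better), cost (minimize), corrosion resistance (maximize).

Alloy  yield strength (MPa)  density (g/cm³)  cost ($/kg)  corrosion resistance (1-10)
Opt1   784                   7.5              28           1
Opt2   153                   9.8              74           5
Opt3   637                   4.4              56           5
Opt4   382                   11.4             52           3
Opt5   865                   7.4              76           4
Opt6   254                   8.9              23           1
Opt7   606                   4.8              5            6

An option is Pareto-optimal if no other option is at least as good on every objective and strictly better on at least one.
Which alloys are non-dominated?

Opt1, Opt3, Opt5, Opt7

Opt1: not dominated.
Opt2: dominated by Opt3 (yield strength 637≥153, density 4.4≤9.8, cost 56≤74, corrosion resistance 5≥5).
Opt3: not dominated (best density).
Opt4: dominated by Opt7 (yield strength 606≥382, density 4.8≤11.4, cost 5≤52, corrosion resistance 6≥3).
Opt5: not dominated (best yield strength).
Opt6: dominated by Opt7 (yield strength 606≥254, density 4.8≤8.9, cost 5≤23, corrosion resistance 6≥1).
Opt7: not dominated (best cost).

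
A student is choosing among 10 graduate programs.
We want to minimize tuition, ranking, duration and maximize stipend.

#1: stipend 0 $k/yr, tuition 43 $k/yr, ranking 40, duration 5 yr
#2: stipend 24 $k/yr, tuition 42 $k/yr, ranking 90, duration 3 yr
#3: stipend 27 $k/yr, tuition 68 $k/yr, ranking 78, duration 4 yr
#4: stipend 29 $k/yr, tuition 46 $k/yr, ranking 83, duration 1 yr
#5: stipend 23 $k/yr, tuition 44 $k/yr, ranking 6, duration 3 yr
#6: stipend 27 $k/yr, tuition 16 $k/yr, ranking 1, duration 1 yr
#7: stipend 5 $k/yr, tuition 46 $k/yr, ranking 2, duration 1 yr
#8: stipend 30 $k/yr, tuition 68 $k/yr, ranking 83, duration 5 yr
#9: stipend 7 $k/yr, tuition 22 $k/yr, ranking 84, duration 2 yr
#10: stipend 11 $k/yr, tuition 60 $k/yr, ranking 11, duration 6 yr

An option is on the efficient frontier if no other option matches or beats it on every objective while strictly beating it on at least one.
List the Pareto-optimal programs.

#1: dominated by #6 (stipend 27≥0, tuition 16≤43, ranking 1≤40, duration 1≤5).
#2: dominated by #6 (stipend 27≥24, tuition 16≤42, ranking 1≤90, duration 1≤3).
#3: dominated by #6 (stipend 27≥27, tuition 16≤68, ranking 1≤78, duration 1≤4).
#4: not dominated.
#5: dominated by #6 (stipend 27≥23, tuition 16≤44, ranking 1≤6, duration 1≤3).
#6: not dominated (best tuition).
#7: dominated by #6 (stipend 27≥5, tuition 16≤46, ranking 1≤2, duration 1≤1).
#8: not dominated (best stipend).
#9: dominated by #6 (stipend 27≥7, tuition 16≤22, ranking 1≤84, duration 1≤2).
#10: dominated by #5 (stipend 23≥11, tuition 44≤60, ranking 6≤11, duration 3≤6).

#4, #6, #8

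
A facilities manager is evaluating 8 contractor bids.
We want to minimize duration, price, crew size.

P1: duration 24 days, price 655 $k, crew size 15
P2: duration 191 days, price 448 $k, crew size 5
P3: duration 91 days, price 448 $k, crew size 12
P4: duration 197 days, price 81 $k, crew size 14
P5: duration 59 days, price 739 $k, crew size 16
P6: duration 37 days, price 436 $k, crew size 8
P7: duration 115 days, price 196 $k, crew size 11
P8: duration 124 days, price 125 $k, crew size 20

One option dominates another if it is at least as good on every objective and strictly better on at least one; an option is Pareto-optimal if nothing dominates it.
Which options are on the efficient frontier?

P1, P2, P4, P6, P7, P8

P1: not dominated (best duration).
P2: not dominated (best crew size).
P3: dominated by P6 (duration 37≤91, price 436≤448, crew size 8≤12).
P4: not dominated (best price).
P5: dominated by P1 (duration 24≤59, price 655≤739, crew size 15≤16).
P6: not dominated.
P7: not dominated.
P8: not dominated.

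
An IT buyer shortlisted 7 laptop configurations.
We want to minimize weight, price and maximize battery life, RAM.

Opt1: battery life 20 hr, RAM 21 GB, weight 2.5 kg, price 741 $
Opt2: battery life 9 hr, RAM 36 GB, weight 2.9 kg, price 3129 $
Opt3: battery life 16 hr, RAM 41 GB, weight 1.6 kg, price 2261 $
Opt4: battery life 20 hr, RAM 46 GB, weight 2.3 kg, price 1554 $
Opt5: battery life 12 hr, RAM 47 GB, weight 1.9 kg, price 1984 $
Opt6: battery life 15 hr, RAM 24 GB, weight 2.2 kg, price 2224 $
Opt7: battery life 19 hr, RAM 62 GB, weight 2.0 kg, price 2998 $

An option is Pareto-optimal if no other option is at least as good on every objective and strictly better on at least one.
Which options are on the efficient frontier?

Opt1, Opt3, Opt4, Opt5, Opt6, Opt7

Opt1: not dominated (best price).
Opt2: dominated by Opt3 (battery life 16≥9, RAM 41≥36, weight 1.6≤2.9, price 2261≤3129).
Opt3: not dominated (best weight).
Opt4: not dominated.
Opt5: not dominated.
Opt6: not dominated.
Opt7: not dominated (best RAM).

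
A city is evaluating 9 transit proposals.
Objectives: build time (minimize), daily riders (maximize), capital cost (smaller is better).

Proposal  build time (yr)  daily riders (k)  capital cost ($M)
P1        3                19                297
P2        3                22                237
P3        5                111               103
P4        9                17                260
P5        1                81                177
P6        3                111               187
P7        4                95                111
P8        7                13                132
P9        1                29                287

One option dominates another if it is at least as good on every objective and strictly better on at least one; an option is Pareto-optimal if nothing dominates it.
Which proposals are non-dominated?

P1: dominated by P2 (build time 3≤3, daily riders 22≥19, capital cost 237≤297).
P2: dominated by P5 (build time 1≤3, daily riders 81≥22, capital cost 177≤237).
P3: not dominated (best capital cost).
P4: dominated by P2 (build time 3≤9, daily riders 22≥17, capital cost 237≤260).
P5: not dominated.
P6: not dominated.
P7: not dominated.
P8: dominated by P3 (build time 5≤7, daily riders 111≥13, capital cost 103≤132).
P9: dominated by P5 (build time 1≤1, daily riders 81≥29, capital cost 177≤287).

P3, P5, P6, P7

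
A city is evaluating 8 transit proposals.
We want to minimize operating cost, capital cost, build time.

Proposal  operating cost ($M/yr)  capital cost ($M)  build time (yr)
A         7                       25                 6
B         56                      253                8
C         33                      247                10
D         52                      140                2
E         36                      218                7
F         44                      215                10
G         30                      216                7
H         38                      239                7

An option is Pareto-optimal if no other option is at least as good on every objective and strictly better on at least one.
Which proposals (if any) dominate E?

A, G

A: operating cost 7≤36, capital cost 25≤218, build time 6≤7 — dominates E.
G: operating cost 30≤36, capital cost 216≤218, build time 7≤7 — dominates E.
Others (B, C, D, F, H) are each worse than E on at least one objective.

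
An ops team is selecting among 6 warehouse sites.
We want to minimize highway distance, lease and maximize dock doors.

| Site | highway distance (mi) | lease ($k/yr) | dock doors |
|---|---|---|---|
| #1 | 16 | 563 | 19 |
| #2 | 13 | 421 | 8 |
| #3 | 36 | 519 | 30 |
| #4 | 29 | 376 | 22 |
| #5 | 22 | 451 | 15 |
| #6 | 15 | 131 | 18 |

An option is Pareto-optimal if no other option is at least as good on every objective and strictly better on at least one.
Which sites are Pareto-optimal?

#1, #2, #3, #4, #6

#1: not dominated.
#2: not dominated (best highway distance).
#3: not dominated (best dock doors).
#4: not dominated.
#5: dominated by #6 (highway distance 15≤22, lease 131≤451, dock doors 18≥15).
#6: not dominated (best lease).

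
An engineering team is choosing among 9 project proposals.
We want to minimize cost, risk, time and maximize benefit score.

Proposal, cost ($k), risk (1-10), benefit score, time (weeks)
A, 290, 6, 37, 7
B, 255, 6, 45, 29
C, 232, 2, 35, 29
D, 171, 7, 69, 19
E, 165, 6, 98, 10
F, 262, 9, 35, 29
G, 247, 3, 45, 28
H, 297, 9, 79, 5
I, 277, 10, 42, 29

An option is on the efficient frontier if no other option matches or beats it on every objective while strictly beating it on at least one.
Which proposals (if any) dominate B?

E, G

E: cost 165≤255, risk 6≤6, benefit score 98≥45, time 10≤29 — dominates B.
G: cost 247≤255, risk 3≤6, benefit score 45≥45, time 28≤29 — dominates B.
Others (A, C, D, F, H, I) are each worse than B on at least one objective.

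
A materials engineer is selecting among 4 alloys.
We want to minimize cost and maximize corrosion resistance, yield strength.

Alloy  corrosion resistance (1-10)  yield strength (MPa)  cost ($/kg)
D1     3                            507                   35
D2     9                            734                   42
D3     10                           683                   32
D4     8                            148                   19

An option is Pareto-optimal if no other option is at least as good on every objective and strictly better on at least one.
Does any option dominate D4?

D1: worse on corrosion resistance (3 vs 8).
D2: worse on cost (42 vs 19).
D3: worse on cost (32 vs 19).
No option is at least as good as D4 on every objective and strictly better on one.

No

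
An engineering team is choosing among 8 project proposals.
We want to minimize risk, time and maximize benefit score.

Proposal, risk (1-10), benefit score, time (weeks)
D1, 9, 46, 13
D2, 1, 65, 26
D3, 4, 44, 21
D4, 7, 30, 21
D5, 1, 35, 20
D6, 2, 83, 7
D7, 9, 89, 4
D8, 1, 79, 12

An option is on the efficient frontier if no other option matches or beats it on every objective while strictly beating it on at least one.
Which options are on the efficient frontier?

D1: dominated by D6 (risk 2≤9, benefit score 83≥46, time 7≤13).
D2: dominated by D8 (risk 1≤1, benefit score 79≥65, time 12≤26).
D3: dominated by D6 (risk 2≤4, benefit score 83≥44, time 7≤21).
D4: dominated by D3 (risk 4≤7, benefit score 44≥30, time 21≤21).
D5: dominated by D8 (risk 1≤1, benefit score 79≥35, time 12≤20).
D6: not dominated.
D7: not dominated (best benefit score).
D8: not dominated.

D6, D7, D8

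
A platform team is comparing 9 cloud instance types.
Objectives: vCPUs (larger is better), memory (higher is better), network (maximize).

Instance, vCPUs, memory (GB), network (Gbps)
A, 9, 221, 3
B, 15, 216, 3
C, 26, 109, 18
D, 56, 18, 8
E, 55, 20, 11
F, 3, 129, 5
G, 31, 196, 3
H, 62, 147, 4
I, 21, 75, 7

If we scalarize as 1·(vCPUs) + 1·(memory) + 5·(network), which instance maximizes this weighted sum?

A: 1·9 + 1·221 + 5·3 = 245
B: 1·15 + 1·216 + 5·3 = 246
C: 1·26 + 1·109 + 5·18 = 225
D: 1·56 + 1·18 + 5·8 = 114
E: 1·55 + 1·20 + 5·11 = 130
F: 1·3 + 1·129 + 5·5 = 157
G: 1·31 + 1·196 + 5·3 = 242
H: 1·62 + 1·147 + 5·4 = 229
I: 1·21 + 1·75 + 5·7 = 131
Highest: B at 246.

B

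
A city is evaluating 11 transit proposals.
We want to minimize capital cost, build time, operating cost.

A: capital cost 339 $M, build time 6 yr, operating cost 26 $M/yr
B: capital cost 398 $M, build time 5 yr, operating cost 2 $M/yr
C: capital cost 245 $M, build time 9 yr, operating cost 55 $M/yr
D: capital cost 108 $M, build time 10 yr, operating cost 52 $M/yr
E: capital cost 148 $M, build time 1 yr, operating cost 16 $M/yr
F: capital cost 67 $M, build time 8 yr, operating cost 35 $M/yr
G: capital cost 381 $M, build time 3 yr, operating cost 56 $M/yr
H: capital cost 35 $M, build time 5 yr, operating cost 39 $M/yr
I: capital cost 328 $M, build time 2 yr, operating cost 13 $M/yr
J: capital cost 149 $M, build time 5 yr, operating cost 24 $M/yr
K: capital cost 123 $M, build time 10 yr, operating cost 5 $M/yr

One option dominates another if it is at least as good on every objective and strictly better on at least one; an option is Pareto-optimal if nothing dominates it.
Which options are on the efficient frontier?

B, E, F, H, I, K

A: dominated by E (capital cost 148≤339, build time 1≤6, operating cost 16≤26).
B: not dominated (best operating cost).
C: dominated by E (capital cost 148≤245, build time 1≤9, operating cost 16≤55).
D: dominated by F (capital cost 67≤108, build time 8≤10, operating cost 35≤52).
E: not dominated (best build time).
F: not dominated.
G: dominated by E (capital cost 148≤381, build time 1≤3, operating cost 16≤56).
H: not dominated (best capital cost).
I: not dominated.
J: dominated by E (capital cost 148≤149, build time 1≤5, operating cost 16≤24).
K: not dominated.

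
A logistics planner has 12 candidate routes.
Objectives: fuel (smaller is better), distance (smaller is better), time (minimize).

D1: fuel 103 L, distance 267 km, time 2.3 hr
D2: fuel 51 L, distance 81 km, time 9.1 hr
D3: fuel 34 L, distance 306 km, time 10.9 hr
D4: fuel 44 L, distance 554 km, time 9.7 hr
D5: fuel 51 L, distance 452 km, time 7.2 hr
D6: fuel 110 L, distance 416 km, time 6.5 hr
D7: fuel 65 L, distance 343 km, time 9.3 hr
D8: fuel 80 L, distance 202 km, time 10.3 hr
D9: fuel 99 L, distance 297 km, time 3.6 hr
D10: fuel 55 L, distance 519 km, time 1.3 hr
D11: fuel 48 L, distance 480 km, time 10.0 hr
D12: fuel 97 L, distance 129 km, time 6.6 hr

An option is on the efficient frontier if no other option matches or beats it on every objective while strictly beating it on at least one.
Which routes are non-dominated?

D1, D2, D3, D4, D5, D9, D10, D11, D12

D1: not dominated.
D2: not dominated (best distance).
D3: not dominated (best fuel).
D4: not dominated.
D5: not dominated.
D6: dominated by D1 (fuel 103≤110, distance 267≤416, time 2.3≤6.5).
D7: dominated by D2 (fuel 51≤65, distance 81≤343, time 9.1≤9.3).
D8: dominated by D2 (fuel 51≤80, distance 81≤202, time 9.1≤10.3).
D9: not dominated.
D10: not dominated (best time).
D11: not dominated.
D12: not dominated.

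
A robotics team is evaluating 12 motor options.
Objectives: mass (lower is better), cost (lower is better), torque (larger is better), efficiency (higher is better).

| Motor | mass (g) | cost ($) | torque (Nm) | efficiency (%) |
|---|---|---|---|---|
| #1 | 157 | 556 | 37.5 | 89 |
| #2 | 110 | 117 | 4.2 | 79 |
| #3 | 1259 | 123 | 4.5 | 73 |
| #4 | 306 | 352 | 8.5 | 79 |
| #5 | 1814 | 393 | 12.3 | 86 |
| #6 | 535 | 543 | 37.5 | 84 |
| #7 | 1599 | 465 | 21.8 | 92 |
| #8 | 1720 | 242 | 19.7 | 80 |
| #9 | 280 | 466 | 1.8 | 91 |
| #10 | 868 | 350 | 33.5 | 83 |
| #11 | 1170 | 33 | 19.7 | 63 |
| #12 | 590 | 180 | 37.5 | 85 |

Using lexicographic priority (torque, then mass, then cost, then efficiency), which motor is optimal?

#1

First maximize torque: best is 37.5, kept {#1, #6, #12}.
Then minimize mass: best is 157, kept {#1}.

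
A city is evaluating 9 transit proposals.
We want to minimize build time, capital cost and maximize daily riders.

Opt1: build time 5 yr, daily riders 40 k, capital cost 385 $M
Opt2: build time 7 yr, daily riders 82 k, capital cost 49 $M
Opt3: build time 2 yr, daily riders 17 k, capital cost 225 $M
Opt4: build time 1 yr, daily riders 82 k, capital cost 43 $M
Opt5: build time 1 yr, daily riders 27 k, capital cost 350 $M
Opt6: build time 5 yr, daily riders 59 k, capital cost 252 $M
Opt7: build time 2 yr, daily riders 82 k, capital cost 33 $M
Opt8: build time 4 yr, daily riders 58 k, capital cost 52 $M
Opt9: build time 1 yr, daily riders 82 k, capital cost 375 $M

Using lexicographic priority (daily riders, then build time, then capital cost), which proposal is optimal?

Opt4

First maximize daily riders: best is 82, kept {Opt2, Opt4, Opt7, Opt9}.
Then minimize build time: best is 1, kept {Opt4, Opt9}.
Then minimize capital cost: best is 43, kept {Opt4}.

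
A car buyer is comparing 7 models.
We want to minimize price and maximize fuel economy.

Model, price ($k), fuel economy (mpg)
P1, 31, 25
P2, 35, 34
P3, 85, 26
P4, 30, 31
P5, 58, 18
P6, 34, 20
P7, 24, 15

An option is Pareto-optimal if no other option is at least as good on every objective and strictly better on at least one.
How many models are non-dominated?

3

P1: dominated by P4 (price 30≤31, fuel economy 31≥25).
P2: not dominated (best fuel economy).
P3: dominated by P2 (price 35≤85, fuel economy 34≥26).
P4: not dominated.
P5: dominated by P1 (price 31≤58, fuel economy 25≥18).
P6: dominated by P1 (price 31≤34, fuel economy 25≥20).
P7: not dominated (best price).
Pareto-optimal: P2, P4, P7 → 3.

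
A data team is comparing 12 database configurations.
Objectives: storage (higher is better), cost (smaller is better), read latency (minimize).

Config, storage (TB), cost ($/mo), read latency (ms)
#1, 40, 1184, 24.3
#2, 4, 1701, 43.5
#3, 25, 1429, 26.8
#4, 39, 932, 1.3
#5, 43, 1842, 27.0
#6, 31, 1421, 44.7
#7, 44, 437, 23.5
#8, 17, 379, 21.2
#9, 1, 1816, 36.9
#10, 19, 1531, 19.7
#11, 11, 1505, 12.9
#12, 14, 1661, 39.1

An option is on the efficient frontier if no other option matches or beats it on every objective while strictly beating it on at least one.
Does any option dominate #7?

#1: worse on storage (40 vs 44).
#2: worse on storage (4 vs 44).
#3: worse on storage (25 vs 44).
#4: worse on storage (39 vs 44).
#5: worse on storage (43 vs 44).
#6: worse on storage (31 vs 44).
#8: worse on storage (17 vs 44).
#9: worse on storage (1 vs 44).
#10: worse on storage (19 vs 44).
#11: worse on storage (11 vs 44).
#12: worse on storage (14 vs 44).
No option is at least as good as #7 on every objective and strictly better on one.

No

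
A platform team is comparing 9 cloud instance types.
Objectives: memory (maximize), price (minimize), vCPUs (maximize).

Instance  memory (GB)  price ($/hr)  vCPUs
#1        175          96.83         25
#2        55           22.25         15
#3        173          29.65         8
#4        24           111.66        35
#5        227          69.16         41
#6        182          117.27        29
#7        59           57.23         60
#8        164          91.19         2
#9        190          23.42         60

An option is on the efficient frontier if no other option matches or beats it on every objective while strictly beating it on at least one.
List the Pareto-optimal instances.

#1: dominated by #5 (memory 227≥175, price 69.16≤96.83, vCPUs 41≥25).
#2: not dominated (best price).
#3: dominated by #9 (memory 190≥173, price 23.42≤29.65, vCPUs 60≥8).
#4: dominated by #5 (memory 227≥24, price 69.16≤111.66, vCPUs 41≥35).
#5: not dominated (best memory).
#6: dominated by #5 (memory 227≥182, price 69.16≤117.27, vCPUs 41≥29).
#7: dominated by #9 (memory 190≥59, price 23.42≤57.23, vCPUs 60≥60).
#8: dominated by #3 (memory 173≥164, price 29.65≤91.19, vCPUs 8≥2).
#9: not dominated.

#2, #5, #9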